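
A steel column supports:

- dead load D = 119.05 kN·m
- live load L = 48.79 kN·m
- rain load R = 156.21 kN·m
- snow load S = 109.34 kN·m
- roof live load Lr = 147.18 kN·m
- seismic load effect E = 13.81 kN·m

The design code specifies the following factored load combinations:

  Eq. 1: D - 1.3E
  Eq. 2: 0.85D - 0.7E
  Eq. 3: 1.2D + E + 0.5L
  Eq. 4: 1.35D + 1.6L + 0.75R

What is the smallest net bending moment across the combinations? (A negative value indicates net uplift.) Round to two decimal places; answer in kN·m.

Eq. 1: 1.0(119.05) - 1.3(13.81) = 101.10
Eq. 2: 0.85(119.05) - 0.7(13.81) = 91.53
Eq. 3: 1.2(119.05) + 1.0(13.81) + 0.5(48.79) = 181.07
Eq. 4: 1.35(119.05) + 1.6(48.79) + 0.75(156.21) = 355.94
Combination 2 gives the minimum: 91.53 kN·m.

91.53 kN·m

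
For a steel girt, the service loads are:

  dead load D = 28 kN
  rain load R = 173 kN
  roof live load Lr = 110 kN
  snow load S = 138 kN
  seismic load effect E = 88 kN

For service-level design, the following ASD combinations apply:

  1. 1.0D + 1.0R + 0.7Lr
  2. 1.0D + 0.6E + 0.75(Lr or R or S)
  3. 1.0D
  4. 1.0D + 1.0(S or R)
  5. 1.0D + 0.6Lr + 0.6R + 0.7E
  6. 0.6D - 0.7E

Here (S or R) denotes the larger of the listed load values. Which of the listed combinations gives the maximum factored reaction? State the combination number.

(Lr or R or S) → R = 173 kN; (S or R) → R = 173 kN.
1. 1.0(28) + 1.0(173) + 0.7(110) = 278.0
2. 1.0(28) + 0.6(88) + 0.75(173) = 210.6
3. 1.0(28) = 28.0
4. 1.0(28) + 1.0(173) = 201.0
5. 1.0(28) + 0.6(110) + 0.6(173) + 0.7(88) = 259.4
6. 0.6(28) - 0.7(88) = -44.8
The largest value is 278.0 kN from combination 1.

Combination 1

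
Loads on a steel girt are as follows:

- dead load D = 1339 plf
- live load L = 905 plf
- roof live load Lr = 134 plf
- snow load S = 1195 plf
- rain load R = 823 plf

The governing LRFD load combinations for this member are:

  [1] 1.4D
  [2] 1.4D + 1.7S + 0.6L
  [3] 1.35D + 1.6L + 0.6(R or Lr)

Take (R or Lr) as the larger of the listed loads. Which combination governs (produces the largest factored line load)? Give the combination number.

(R or Lr) → R = 823 plf.
[1] 1.4(1339) = 1874.6
[2] 1.4(1339) + 1.7(1195) + 0.6(905) = 1874.6 + 2031.5 + 543.0 = 4449.1
[3] 1.35(1339) + 1.6(905) + 0.6(823) = 1807.7 + 1448.0 + 493.8 = 3749.5
The largest value is 4449.1 plf from combination 2.

Combination 2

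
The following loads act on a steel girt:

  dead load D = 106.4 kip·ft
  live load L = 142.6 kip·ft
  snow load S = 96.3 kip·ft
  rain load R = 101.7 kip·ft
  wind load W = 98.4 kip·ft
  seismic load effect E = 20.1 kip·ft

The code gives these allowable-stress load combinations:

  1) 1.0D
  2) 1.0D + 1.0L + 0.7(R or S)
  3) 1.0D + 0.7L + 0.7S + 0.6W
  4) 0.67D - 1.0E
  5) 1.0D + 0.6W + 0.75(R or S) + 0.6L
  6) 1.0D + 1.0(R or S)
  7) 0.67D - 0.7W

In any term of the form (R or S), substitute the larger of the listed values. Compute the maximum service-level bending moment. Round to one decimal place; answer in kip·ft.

(R or S) → R = 101.7 kip·ft.
1) 1.0(106.4) = 106.4
2) 1.0(106.4) + 1.0(142.6) + 0.7(101.7) = 106.4 + 142.6 + 71.2 = 320.2
3) 1.0(106.4) + 0.7(142.6) + 0.7(96.3) + 0.6(98.4) = 332.7
4) 0.67(106.4) - 1.0(20.1) = 71.3 - 20.1 = 51.2
5) 1.0(106.4) + 0.6(98.4) + 0.75(101.7) + 0.6(142.6) = 106.4 + 59.0 + 76.3 + 85.6 = 327.3
6) 1.0(106.4) + 1.0(101.7) = 106.4 + 101.7 = 208.1
7) 0.67(106.4) - 0.7(98.4) = 71.3 - 68.9 = 2.4
Maximum is from combination 3.

332.7 kip·ft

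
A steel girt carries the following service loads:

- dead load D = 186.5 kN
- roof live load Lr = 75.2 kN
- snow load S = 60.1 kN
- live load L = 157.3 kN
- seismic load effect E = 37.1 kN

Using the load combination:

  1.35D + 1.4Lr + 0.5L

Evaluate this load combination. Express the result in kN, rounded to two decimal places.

435.71 kN

1.35(186.5) + 1.4(75.2) + 0.5(157.3) = 251.78 + 105.28 + 78.65 = 435.71
V_u = 435.71 kN.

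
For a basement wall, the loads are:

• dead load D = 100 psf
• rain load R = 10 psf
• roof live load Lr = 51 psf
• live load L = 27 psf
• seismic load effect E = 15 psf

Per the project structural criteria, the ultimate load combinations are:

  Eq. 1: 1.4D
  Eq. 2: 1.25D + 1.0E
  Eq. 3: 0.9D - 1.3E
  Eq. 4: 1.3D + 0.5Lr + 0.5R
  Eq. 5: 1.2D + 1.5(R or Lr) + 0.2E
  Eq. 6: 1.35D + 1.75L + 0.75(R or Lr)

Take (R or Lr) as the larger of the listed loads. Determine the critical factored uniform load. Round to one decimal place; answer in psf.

220.5 psf

(R or Lr) → Lr = 51 psf.
Eq. 1: 1.4(100) = 140.0
Eq. 2: 1.25(100) + 1.0(15) = 140.0
Eq. 3: 0.9(100) - 1.3(15) = 70.5
Eq. 4: 1.3(100) + 0.5(51) + 0.5(10) = 160.5
Eq. 5: 1.2(100) + 1.5(51) + 0.2(15) = 199.5
Eq. 6: 1.35(100) + 1.75(27) + 0.75(51) = 220.5
Maximum is from combination 6.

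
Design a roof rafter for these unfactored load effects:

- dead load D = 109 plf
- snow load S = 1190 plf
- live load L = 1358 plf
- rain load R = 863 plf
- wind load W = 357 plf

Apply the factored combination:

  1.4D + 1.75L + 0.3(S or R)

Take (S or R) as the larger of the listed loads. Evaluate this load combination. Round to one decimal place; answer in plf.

2886.1 plf

(S or R) → S = 1190 plf.
1.4(109) + 1.75(1358) + 0.3(1190) = 152.6 + 2376.5 + 357.0 = 2886.1
w_u = 2886.1 plf.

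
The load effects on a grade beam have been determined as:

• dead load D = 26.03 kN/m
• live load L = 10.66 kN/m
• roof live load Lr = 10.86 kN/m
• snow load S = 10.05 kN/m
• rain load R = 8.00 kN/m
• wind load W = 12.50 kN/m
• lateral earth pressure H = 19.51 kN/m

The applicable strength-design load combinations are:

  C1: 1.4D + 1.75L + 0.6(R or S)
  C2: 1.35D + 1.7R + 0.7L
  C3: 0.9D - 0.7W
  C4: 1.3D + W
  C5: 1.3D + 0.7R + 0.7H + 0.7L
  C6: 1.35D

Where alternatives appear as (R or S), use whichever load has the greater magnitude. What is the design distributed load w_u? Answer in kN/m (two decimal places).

61.13 kN/m

(R or S) → S = 10.05 kN/m.
C1: 1.4(26.03) + 1.75(10.66) + 0.6(10.05) = 36.44 + 18.66 + 6.03 = 61.13
C2: 1.35(26.03) + 1.7(8.00) + 0.7(10.66) = 35.14 + 13.60 + 7.46 = 56.20
C3: 0.9(26.03) - 0.7(12.50) = 23.43 - 8.75 = 14.68
C4: 1.3(26.03) + 1.0(12.50) = 33.84 + 12.50 = 46.34
C5: 1.3(26.03) + 0.7(8.00) + 0.7(19.51) + 0.7(10.66) = 33.84 + 5.60 + 13.66 + 7.46 = 60.56
C6: 1.35(26.03) = 35.14
Maximum is from combination 1.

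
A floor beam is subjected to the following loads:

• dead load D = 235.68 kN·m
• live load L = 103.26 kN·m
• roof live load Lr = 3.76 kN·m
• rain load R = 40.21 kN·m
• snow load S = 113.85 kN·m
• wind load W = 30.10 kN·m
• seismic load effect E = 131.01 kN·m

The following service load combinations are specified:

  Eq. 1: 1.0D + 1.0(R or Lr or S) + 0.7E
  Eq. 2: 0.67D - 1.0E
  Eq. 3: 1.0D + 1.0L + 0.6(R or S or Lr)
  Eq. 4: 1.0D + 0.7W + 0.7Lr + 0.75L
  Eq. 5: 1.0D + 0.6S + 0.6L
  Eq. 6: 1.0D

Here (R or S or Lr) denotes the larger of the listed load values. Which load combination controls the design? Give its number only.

(R or Lr or S) → S = 113.85 kN·m; (R or S or Lr) → S = 113.85 kN·m.
Eq. 1: 1.0(235.68) + 1.0(113.85) + 0.7(131.01) = 235.68 + 113.85 + 91.71 = 441.24
Eq. 2: 0.67(235.68) - 1.0(131.01) = 157.91 - 131.01 = 26.90
Eq. 3: 1.0(235.68) + 1.0(103.26) + 0.6(113.85) = 235.68 + 103.26 + 68.31 = 407.25
Eq. 4: 1.0(235.68) + 0.7(30.10) + 0.7(3.76) + 0.75(103.26) = 235.68 + 21.07 + 2.63 + 77.45 = 336.83
Eq. 5: 1.0(235.68) + 0.6(113.85) + 0.6(103.26) = 235.68 + 68.31 + 61.96 = 365.95
Eq. 6: 1.0(235.68) = 235.68
The largest value is 441.24 kN·m from combination 1.

Combination 1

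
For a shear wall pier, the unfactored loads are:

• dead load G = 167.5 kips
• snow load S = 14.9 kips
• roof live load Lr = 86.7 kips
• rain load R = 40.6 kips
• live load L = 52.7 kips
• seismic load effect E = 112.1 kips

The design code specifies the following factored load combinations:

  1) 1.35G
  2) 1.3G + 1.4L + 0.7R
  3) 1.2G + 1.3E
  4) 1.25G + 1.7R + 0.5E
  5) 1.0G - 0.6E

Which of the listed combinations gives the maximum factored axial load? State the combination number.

Combination 3

1) 1.35(167.5) = 226.1
2) 1.3(167.5) + 1.4(52.7) + 0.7(40.6) = 320.0
3) 1.2(167.5) + 1.3(112.1) = 346.7
4) 1.25(167.5) + 1.7(40.6) + 0.5(112.1) = 334.4
5) 1.0(167.5) - 0.6(112.1) = 100.2
The largest value is 346.7 kips from combination 3.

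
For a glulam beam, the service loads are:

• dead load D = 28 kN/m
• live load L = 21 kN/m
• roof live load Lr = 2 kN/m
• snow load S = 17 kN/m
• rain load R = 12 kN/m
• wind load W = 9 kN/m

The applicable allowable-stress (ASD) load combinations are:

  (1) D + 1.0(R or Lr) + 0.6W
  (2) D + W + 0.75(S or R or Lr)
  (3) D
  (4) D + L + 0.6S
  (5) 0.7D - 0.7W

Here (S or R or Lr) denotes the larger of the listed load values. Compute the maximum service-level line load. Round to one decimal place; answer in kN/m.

59.2 kN/m

(R or Lr) → R = 12 kN/m; (S or R or Lr) → S = 17 kN/m.
(1) 1.0(28) + 1.0(12) + 0.6(9) = 28.0 + 12.0 + 5.4 = 45.4
(2) 1.0(28) + 1.0(9) + 0.75(17) = 28.0 + 9.0 + 12.8 = 49.8
(3) 1.0(28) = 28.0
(4) 1.0(28) + 1.0(21) + 0.6(17) = 28.0 + 21.0 + 10.2 = 59.2
(5) 0.7(28) - 0.7(9) = 19.6 - 6.3 = 13.3
The controlling combination is 4, giving 59.2 kN/m.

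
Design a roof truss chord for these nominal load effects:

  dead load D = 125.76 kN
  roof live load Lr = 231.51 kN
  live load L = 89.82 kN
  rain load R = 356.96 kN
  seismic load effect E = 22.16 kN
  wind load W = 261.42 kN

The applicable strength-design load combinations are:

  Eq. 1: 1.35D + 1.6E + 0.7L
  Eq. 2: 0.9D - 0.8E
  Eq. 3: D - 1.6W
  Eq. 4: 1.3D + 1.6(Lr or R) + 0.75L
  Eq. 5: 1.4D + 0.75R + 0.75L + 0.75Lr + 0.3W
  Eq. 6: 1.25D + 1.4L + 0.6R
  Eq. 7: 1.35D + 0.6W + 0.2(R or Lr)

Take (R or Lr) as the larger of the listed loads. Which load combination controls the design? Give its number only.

Combination 4

(Lr or R) → R = 356.96 kN; (R or Lr) → R = 356.96 kN.
Eq. 1: 1.35(125.76) + 1.6(22.16) + 0.7(89.82) = 169.78 + 35.46 + 62.87 = 268.11
Eq. 2: 0.9(125.76) - 0.8(22.16) = 95.46
Eq. 3: 1.0(125.76) - 1.6(261.42) = 125.76 - 418.27 = -292.51
Eq. 4: 1.3(125.76) + 1.6(356.96) + 0.75(89.82) = 801.99
Eq. 5: 1.4(125.76) + 0.75(356.96) + 0.75(89.82) + 0.75(231.51) + 0.3(261.42) = 176.06 + 267.72 + 67.37 + 173.63 + 78.43 = 763.21
Eq. 6: 1.25(125.76) + 1.4(89.82) + 0.6(356.96) = 497.12
Eq. 7: 1.35(125.76) + 0.6(261.42) + 0.2(356.96) = 169.78 + 156.85 + 71.39 = 398.02
The largest value is 801.99 kN from combination 4.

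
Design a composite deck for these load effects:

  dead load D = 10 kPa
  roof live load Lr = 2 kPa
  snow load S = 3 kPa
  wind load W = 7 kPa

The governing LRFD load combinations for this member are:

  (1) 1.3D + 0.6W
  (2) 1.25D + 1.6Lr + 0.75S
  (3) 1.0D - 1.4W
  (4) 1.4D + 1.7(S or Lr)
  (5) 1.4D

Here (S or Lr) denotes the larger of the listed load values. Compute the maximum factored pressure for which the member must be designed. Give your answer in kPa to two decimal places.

(S or Lr) → S = 3 kPa.
(1) 1.3(10) + 0.6(7) = 13.00 + 4.20 = 17.20
(2) 1.25(10) + 1.6(2) + 0.75(3) = 12.50 + 3.20 + 2.25 = 17.95
(3) 1.0(10) - 1.4(7) = 10.00 - 9.80 = 0.20
(4) 1.4(10) + 1.7(3) = 14.00 + 5.10 = 19.10
(5) 1.4(10) = 14.00
Maximum is from combination 4.

19.10 kPa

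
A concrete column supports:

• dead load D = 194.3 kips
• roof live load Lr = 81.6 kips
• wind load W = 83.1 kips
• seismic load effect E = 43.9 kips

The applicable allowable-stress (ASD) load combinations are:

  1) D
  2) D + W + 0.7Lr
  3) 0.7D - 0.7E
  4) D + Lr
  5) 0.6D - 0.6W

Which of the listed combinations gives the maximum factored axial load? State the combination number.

Combination 2

1) 1.0(194.3) = 194.3
2) 1.0(194.3) + 1.0(83.1) + 0.7(81.6) = 194.3 + 83.1 + 57.1 = 334.5
3) 0.7(194.3) - 0.7(43.9) = 136.0 - 30.7 = 105.3
4) 1.0(194.3) + 1.0(81.6) = 194.3 + 81.6 = 275.9
5) 0.6(194.3) - 0.6(83.1) = 116.6 - 49.9 = 66.7
The largest value is 334.5 kips from combination 2.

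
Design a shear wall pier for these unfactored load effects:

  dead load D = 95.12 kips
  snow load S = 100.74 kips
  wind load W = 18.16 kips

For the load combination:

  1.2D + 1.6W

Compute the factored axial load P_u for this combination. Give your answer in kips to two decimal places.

143.20 kips

1.2(95.12) + 1.6(18.16) = 114.14 + 29.06 = 143.20
P_u = 143.20 kips.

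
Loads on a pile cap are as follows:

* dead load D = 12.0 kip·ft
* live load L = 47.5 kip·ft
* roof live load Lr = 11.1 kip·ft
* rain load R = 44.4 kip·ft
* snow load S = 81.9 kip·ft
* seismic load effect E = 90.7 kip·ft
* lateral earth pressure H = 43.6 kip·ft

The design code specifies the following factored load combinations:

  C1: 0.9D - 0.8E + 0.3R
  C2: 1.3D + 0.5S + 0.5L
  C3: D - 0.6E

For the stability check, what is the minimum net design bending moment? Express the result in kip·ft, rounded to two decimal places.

-48.44 kip·ft

C1: 0.9(12.0) - 0.8(90.7) + 0.3(44.4) = 10.80 - 72.56 + 13.32 = -48.44
C2: 1.3(12.0) + 0.5(81.9) + 0.5(47.5) = 15.60 + 40.95 + 23.75 = 80.30
C3: 1.0(12.0) - 0.6(90.7) = 12.00 - 54.42 = -42.42
Combination 1 gives the minimum: -48.44 kip·ft.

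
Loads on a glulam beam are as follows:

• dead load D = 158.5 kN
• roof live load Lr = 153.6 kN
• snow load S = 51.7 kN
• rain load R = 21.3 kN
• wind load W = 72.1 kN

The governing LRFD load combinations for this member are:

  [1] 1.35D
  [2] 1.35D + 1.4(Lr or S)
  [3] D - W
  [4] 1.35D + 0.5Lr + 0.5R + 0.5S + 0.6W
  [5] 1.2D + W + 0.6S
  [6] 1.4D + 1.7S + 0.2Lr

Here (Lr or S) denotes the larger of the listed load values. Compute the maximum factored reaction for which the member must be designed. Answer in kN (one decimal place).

(Lr or S) → Lr = 153.6 kN.
[1] 1.35(158.5) = 214.0
[2] 1.35(158.5) + 1.4(153.6) = 429.0
[3] 1.0(158.5) - 1.0(72.1) = 86.4
[4] 1.35(158.5) + 0.5(153.6) + 0.5(21.3) + 0.5(51.7) + 0.6(72.1) = 370.5
[5] 1.2(158.5) + 1.0(72.1) + 0.6(51.7) = 293.3
[6] 1.4(158.5) + 1.7(51.7) + 0.2(153.6) = 340.5
The controlling combination is 2, giving 429.0 kN.

429.0 kN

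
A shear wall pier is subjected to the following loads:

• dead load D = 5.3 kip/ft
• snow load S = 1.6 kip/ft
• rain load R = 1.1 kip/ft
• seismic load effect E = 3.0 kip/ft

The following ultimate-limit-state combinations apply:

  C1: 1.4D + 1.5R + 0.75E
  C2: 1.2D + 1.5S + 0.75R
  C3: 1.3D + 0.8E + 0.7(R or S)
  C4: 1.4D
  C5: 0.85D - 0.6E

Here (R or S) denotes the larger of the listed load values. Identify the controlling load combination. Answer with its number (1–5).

(R or S) → S = 1.6 kip/ft.
C1: 1.4(5.3) + 1.5(1.1) + 0.75(3.0) = 11.3
C2: 1.2(5.3) + 1.5(1.6) + 0.75(1.1) = 9.6
C3: 1.3(5.3) + 0.8(3.0) + 0.7(1.6) = 10.4
C4: 1.4(5.3) = 7.4
C5: 0.85(5.3) - 0.6(3.0) = 2.7
The largest value is 11.3 kip/ft from combination 1.

Combination 1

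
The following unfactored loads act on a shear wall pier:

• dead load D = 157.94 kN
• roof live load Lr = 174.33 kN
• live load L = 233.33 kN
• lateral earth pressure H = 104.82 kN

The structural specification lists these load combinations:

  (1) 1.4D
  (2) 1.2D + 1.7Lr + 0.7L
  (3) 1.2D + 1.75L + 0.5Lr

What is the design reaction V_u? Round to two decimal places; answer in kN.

685.02 kN

(1) 1.4(157.94) = 221.12
(2) 1.2(157.94) + 1.7(174.33) + 0.7(233.33) = 189.53 + 296.36 + 163.33 = 649.22
(3) 1.2(157.94) + 1.75(233.33) + 0.5(174.33) = 685.02
The controlling combination is 3, giving 685.02 kN.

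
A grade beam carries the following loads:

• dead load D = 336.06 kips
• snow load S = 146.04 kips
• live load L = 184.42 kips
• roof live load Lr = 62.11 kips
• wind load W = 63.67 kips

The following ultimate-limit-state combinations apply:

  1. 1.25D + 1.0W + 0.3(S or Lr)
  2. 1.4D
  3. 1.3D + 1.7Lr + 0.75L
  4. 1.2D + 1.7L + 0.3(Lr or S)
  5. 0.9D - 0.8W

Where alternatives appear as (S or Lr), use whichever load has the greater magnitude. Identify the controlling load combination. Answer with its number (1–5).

(S or Lr) → S = 146.04 kips; (Lr or S) → S = 146.04 kips.
1. 1.25(336.06) + 1.0(63.67) + 0.3(146.04) = 420.08 + 63.67 + 43.81 = 527.56
2. 1.4(336.06) = 470.48
3. 1.3(336.06) + 1.7(62.11) + 0.75(184.42) = 680.78
4. 1.2(336.06) + 1.7(184.42) + 0.3(146.04) = 760.60
5. 0.9(336.06) - 0.8(63.67) = 251.52
The largest value is 760.60 kips from combination 4.

Combination 4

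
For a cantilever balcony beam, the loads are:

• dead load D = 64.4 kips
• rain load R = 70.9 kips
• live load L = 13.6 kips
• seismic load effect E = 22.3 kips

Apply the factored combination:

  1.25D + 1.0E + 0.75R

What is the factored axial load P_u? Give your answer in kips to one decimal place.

156.0 kips

1.25(64.4) + 1.0(22.3) + 0.75(70.9) = 80.5 + 22.3 + 53.2 = 156.0
P_u = 156.0 kips.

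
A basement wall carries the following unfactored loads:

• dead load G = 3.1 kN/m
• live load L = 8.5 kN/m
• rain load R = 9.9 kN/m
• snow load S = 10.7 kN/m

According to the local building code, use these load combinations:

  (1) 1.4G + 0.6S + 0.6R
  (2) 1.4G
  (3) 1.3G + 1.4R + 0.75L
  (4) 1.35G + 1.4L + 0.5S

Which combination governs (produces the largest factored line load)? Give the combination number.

Combination 3

(1) 1.4(3.1) + 0.6(10.7) + 0.6(9.9) = 16.7
(2) 1.4(3.1) = 4.3
(3) 1.3(3.1) + 1.4(9.9) + 0.75(8.5) = 24.3
(4) 1.35(3.1) + 1.4(8.5) + 0.5(10.7) = 21.4
The largest value is 24.3 kN/m from combination 3.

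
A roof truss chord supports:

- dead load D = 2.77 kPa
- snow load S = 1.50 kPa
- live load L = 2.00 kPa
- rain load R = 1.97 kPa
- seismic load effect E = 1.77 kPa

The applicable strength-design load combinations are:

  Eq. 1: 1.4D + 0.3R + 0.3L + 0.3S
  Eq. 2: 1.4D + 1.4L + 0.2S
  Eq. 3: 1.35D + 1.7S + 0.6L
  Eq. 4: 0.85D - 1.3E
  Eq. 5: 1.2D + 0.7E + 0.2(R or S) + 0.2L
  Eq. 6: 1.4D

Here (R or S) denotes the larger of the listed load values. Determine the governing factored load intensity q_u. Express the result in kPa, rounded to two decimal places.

(R or S) → R = 1.97 kPa.
Eq. 1: 1.4(2.77) + 0.3(1.97) + 0.3(2.00) + 0.3(1.50) = 5.52
Eq. 2: 1.4(2.77) + 1.4(2.00) + 0.2(1.50) = 6.98
Eq. 3: 1.35(2.77) + 1.7(1.50) + 0.6(2.00) = 7.49
Eq. 4: 0.85(2.77) - 1.3(1.77) = 0.05
Eq. 5: 1.2(2.77) + 0.7(1.77) + 0.2(1.97) + 0.2(2.00) = 5.36
Eq. 6: 1.4(2.77) = 3.88
Combination 3 governs: q_u = 7.49 kPa.

7.49 kPa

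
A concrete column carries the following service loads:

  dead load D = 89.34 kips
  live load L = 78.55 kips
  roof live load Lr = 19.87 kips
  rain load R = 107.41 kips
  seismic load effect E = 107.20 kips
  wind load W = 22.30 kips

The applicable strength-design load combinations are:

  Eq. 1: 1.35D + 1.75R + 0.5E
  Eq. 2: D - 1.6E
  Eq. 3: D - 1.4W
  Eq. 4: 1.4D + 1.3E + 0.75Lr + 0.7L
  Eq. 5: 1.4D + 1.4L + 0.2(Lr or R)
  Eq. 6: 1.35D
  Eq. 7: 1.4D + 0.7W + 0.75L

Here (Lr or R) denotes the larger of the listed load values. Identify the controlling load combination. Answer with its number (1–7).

Combination 1

(Lr or R) → R = 107.41 kips.
Eq. 1: 1.35(89.34) + 1.75(107.41) + 0.5(107.20) = 120.61 + 187.97 + 53.60 = 362.18
Eq. 2: 1.0(89.34) - 1.6(107.20) = 89.34 - 171.52 = -82.18
Eq. 3: 1.0(89.34) - 1.4(22.30) = 89.34 - 31.22 = 58.12
Eq. 4: 1.4(89.34) + 1.3(107.20) + 0.75(19.87) + 0.7(78.55) = 334.32
Eq. 5: 1.4(89.34) + 1.4(78.55) + 0.2(107.41) = 125.08 + 109.97 + 21.48 = 256.53
Eq. 6: 1.35(89.34) = 120.61
Eq. 7: 1.4(89.34) + 0.7(22.30) + 0.75(78.55) = 125.08 + 15.61 + 58.91 = 199.60
The largest value is 362.18 kips from combination 1.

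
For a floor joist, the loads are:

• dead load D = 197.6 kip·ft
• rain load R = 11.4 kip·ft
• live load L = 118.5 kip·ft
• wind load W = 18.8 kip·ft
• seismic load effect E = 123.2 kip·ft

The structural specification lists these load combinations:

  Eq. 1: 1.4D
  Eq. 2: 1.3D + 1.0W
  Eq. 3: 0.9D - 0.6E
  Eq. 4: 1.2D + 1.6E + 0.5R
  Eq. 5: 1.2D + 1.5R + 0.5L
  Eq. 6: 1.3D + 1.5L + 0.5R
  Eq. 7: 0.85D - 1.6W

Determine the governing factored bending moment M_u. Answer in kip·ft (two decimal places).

Eq. 1: 1.4(197.6) = 276.64
Eq. 2: 1.3(197.6) + 1.0(18.8) = 256.88 + 18.80 = 275.68
Eq. 3: 0.9(197.6) - 0.6(123.2) = 177.84 - 73.92 = 103.92
Eq. 4: 1.2(197.6) + 1.6(123.2) + 0.5(11.4) = 237.12 + 197.12 + 5.70 = 439.94
Eq. 5: 1.2(197.6) + 1.5(11.4) + 0.5(118.5) = 237.12 + 17.10 + 59.25 = 313.47
Eq. 6: 1.3(197.6) + 1.5(118.5) + 0.5(11.4) = 256.88 + 177.75 + 5.70 = 440.33
Eq. 7: 0.85(197.6) - 1.6(18.8) = 167.96 - 30.08 = 137.88
Maximum is from combination 6.

440.33 kip·ft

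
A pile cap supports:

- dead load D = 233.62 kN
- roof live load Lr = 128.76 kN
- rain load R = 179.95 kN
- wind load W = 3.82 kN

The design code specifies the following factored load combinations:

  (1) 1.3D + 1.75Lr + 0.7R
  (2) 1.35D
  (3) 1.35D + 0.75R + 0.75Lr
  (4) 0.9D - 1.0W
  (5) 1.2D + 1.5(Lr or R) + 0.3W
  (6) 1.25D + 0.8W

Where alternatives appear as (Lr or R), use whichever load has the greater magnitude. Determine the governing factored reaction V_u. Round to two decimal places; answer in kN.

655.00 kN

(Lr or R) → R = 179.95 kN.
(1) 1.3(233.62) + 1.75(128.76) + 0.7(179.95) = 655.00
(2) 1.35(233.62) = 315.39
(3) 1.35(233.62) + 0.75(179.95) + 0.75(128.76) = 546.92
(4) 0.9(233.62) - 1.0(3.82) = 206.44
(5) 1.2(233.62) + 1.5(179.95) + 0.3(3.82) = 551.42
(6) 1.25(233.62) + 0.8(3.82) = 295.08
The controlling combination is 1, giving 655.00 kN.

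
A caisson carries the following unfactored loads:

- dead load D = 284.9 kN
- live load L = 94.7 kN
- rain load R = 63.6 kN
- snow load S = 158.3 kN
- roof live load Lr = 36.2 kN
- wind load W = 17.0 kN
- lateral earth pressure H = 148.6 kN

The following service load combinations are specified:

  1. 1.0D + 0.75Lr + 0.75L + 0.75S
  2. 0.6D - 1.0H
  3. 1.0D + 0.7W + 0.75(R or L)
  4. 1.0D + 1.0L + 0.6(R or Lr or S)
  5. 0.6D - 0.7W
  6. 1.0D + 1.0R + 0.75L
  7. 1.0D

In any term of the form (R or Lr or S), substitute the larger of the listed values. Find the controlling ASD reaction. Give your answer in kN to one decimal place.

(R or L) → L = 94.7 kN; (R or Lr or S) → S = 158.3 kN.
1. 1.0(284.9) + 0.75(36.2) + 0.75(94.7) + 0.75(158.3) = 501.8
2. 0.6(284.9) - 1.0(148.6) = 22.3
3. 1.0(284.9) + 0.7(17.0) + 0.75(94.7) = 367.8
4. 1.0(284.9) + 1.0(94.7) + 0.6(158.3) = 474.6
5. 0.6(284.9) - 0.7(17.0) = 159.0
6. 1.0(284.9) + 1.0(63.6) + 0.75(94.7) = 419.5
7. 1.0(284.9) = 284.9
The controlling combination is 1, giving 501.8 kN.

501.8 kN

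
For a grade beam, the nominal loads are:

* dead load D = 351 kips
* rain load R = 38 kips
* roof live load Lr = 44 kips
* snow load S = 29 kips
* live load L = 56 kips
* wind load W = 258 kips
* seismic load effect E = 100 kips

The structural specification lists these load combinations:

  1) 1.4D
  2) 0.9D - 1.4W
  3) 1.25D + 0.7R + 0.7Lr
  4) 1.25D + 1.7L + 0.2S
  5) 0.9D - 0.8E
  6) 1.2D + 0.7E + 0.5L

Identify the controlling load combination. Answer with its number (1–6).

Combination 4

1) 1.4(351) = 491.40
2) 0.9(351) - 1.4(258) = 315.90 - 361.20 = -45.30
3) 1.25(351) + 0.7(38) + 0.7(44) = 438.75 + 26.60 + 30.80 = 496.15
4) 1.25(351) + 1.7(56) + 0.2(29) = 438.75 + 95.20 + 5.80 = 539.75
5) 0.9(351) - 0.8(100) = 315.90 - 80.00 = 235.90
6) 1.2(351) + 0.7(100) + 0.5(56) = 421.20 + 70.00 + 28.00 = 519.20
The largest value is 539.75 kips from combination 4.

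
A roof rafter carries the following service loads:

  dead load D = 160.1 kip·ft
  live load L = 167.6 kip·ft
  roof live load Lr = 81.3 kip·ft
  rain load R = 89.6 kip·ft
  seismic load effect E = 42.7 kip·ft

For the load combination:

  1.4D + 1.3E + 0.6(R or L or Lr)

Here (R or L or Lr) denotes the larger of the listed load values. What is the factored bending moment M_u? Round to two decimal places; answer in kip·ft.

380.21 kip·ft

(R or L or Lr) → L = 167.6 kip·ft.
1.4(160.1) + 1.3(42.7) + 0.6(167.6) = 380.21
M_u = 380.21 kip·ft.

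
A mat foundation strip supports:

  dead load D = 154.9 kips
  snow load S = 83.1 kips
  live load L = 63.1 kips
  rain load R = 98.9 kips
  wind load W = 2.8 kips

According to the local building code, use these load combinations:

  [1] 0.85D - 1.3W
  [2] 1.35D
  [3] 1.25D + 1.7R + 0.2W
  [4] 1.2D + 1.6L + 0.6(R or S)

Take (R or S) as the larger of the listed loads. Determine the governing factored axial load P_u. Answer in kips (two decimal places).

362.32 kips

(R or S) → R = 98.9 kips.
[1] 0.85(154.9) - 1.3(2.8) = 128.03
[2] 1.35(154.9) = 209.12
[3] 1.25(154.9) + 1.7(98.9) + 0.2(2.8) = 362.32
[4] 1.2(154.9) + 1.6(63.1) + 0.6(98.9) = 346.18
Maximum is from combination 3.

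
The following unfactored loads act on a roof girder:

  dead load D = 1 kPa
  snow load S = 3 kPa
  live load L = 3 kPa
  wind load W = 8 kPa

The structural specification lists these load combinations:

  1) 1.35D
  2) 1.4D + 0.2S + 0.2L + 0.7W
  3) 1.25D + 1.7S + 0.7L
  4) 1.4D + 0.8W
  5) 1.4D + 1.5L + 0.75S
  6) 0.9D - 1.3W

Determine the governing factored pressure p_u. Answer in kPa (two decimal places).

1) 1.35(1) = 1.35
2) 1.4(1) + 0.2(3) + 0.2(3) + 0.7(8) = 1.40 + 0.60 + 0.60 + 5.60 = 8.20
3) 1.25(1) + 1.7(3) + 0.7(3) = 1.25 + 5.10 + 2.10 = 8.45
4) 1.4(1) + 0.8(8) = 1.40 + 6.40 = 7.80
5) 1.4(1) + 1.5(3) + 0.75(3) = 1.40 + 4.50 + 2.25 = 8.15
6) 0.9(1) - 1.3(8) = 0.90 - 10.40 = -9.50
Maximum is from combination 3.

8.45 kPa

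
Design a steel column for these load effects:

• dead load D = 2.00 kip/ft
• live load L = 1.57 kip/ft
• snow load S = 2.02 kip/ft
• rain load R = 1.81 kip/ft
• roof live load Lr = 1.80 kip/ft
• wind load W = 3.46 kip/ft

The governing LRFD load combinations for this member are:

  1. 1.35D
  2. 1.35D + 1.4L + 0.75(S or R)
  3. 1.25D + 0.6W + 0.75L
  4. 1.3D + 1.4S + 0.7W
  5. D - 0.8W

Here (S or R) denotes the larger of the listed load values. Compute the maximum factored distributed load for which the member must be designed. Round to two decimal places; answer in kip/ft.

(S or R) → S = 2.02 kip/ft.
1. 1.35(2.00) = 2.70
2. 1.35(2.00) + 1.4(1.57) + 0.75(2.02) = 6.41
3. 1.25(2.00) + 0.6(3.46) + 0.75(1.57) = 5.75
4. 1.3(2.00) + 1.4(2.02) + 0.7(3.46) = 2.60 + 2.83 + 2.42 = 7.85
5. 1.0(2.00) - 0.8(3.46) = 2.00 - 2.77 = -0.77
Combination 4 governs: w_u = 7.85 kip/ft.

7.85 kip/ft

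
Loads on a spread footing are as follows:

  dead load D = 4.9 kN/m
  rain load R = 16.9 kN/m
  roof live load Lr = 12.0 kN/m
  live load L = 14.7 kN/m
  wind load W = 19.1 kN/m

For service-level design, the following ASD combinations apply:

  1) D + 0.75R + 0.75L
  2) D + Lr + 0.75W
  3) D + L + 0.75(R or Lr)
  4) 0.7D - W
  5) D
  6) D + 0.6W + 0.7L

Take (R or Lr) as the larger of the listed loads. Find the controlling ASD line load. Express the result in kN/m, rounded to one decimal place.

(R or Lr) → R = 16.9 kN/m.
1) 1.0(4.9) + 0.75(16.9) + 0.75(14.7) = 4.9 + 12.7 + 11.0 = 28.6
2) 1.0(4.9) + 1.0(12.0) + 0.75(19.1) = 4.9 + 12.0 + 14.3 = 31.2
3) 1.0(4.9) + 1.0(14.7) + 0.75(16.9) = 4.9 + 14.7 + 12.7 = 32.3
4) 0.7(4.9) - 1.0(19.1) = 3.4 - 19.1 = -15.7
5) 1.0(4.9) = 4.9
6) 1.0(4.9) + 0.6(19.1) + 0.7(14.7) = 4.9 + 11.5 + 10.3 = 26.7
The controlling combination is 3, giving 32.3 kN/m.

32.3 kN/m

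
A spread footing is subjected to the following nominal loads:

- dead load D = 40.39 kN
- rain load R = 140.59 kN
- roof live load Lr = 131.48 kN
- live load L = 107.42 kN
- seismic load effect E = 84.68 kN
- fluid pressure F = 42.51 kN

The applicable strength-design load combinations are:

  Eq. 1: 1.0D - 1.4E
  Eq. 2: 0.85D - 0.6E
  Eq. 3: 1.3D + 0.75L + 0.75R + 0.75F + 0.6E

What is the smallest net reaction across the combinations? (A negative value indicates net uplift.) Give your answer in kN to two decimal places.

Eq. 1: 1.0(40.39) - 1.4(84.68) = -78.16
Eq. 2: 0.85(40.39) - 0.6(84.68) = -16.48
Eq. 3: 1.3(40.39) + 0.75(107.42) + 0.75(140.59) + 0.75(42.51) + 0.6(84.68) = 321.21
Combination 1 gives the minimum: -78.16 kN.

-78.16 kN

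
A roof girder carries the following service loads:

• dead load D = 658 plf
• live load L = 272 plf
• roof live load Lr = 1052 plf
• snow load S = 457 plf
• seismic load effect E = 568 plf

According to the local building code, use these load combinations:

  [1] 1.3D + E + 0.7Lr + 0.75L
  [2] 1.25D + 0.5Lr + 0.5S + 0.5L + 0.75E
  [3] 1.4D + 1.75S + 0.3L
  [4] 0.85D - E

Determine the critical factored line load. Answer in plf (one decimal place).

[1] 1.3(658) + 1.0(568) + 0.7(1052) + 0.75(272) = 2363.8
[2] 1.25(658) + 0.5(1052) + 0.5(457) + 0.5(272) + 0.75(568) = 2139.0
[3] 1.4(658) + 1.75(457) + 0.3(272) = 1802.6
[4] 0.85(658) - 1.0(568) = -8.7
Maximum is from combination 1.

2363.8 plf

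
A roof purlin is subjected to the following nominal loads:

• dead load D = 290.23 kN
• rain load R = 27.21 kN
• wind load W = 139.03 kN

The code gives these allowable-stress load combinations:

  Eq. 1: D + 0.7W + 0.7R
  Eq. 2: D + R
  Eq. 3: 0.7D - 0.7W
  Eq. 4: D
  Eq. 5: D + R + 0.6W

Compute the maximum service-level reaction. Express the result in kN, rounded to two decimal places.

Eq. 1: 1.0(290.23) + 0.7(139.03) + 0.7(27.21) = 290.23 + 97.32 + 19.05 = 406.60
Eq. 2: 1.0(290.23) + 1.0(27.21) = 290.23 + 27.21 = 317.44
Eq. 3: 0.7(290.23) - 0.7(139.03) = 203.16 - 97.32 = 105.84
Eq. 4: 1.0(290.23) = 290.23
Eq. 5: 1.0(290.23) + 1.0(27.21) + 0.6(139.03) = 290.23 + 27.21 + 83.42 = 400.86
Combination 1 governs: V = 406.60 kN.

406.60 kN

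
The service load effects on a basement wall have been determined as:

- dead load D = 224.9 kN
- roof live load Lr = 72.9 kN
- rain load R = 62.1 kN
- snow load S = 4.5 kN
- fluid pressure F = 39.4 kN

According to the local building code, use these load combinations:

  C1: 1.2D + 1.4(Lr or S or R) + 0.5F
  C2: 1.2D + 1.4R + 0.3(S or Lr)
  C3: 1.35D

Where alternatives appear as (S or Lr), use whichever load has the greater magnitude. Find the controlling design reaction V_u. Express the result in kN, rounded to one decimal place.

391.6 kN

(Lr or S or R) → Lr = 72.9 kN; (S or Lr) → Lr = 72.9 kN.
C1: 1.2(224.9) + 1.4(72.9) + 0.5(39.4) = 391.6
C2: 1.2(224.9) + 1.4(62.1) + 0.3(72.9) = 378.7
C3: 1.35(224.9) = 303.6
Maximum is from combination 1.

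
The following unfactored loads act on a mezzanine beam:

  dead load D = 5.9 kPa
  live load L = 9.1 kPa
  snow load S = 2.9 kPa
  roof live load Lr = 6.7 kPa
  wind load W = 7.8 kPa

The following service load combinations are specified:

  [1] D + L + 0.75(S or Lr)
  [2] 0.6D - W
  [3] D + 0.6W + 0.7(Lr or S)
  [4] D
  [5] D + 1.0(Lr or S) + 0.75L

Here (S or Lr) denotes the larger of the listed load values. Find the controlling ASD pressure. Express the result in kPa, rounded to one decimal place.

20.0 kPa

(S or Lr) → Lr = 6.7 kPa; (Lr or S) → Lr = 6.7 kPa.
[1] 1.0(5.9) + 1.0(9.1) + 0.75(6.7) = 5.9 + 9.1 + 5.0 = 20.0
[2] 0.6(5.9) - 1.0(7.8) = 3.5 - 7.8 = -4.3
[3] 1.0(5.9) + 0.6(7.8) + 0.7(6.7) = 5.9 + 4.7 + 4.7 = 15.3
[4] 1.0(5.9) = 5.9
[5] 1.0(5.9) + 1.0(6.7) + 0.75(9.1) = 5.9 + 6.7 + 6.8 = 19.4
Maximum is from combination 1.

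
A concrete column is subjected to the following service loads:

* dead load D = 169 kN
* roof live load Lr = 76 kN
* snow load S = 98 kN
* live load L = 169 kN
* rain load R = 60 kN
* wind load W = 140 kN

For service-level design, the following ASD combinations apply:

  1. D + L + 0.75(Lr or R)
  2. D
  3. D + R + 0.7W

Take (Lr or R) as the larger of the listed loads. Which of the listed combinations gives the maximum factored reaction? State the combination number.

Combination 1

(Lr or R) → Lr = 76 kN.
1. 1.0(169) + 1.0(169) + 0.75(76) = 395.00
2. 1.0(169) = 169.00
3. 1.0(169) + 1.0(60) + 0.7(140) = 327.00
The largest value is 395.00 kN from combination 1.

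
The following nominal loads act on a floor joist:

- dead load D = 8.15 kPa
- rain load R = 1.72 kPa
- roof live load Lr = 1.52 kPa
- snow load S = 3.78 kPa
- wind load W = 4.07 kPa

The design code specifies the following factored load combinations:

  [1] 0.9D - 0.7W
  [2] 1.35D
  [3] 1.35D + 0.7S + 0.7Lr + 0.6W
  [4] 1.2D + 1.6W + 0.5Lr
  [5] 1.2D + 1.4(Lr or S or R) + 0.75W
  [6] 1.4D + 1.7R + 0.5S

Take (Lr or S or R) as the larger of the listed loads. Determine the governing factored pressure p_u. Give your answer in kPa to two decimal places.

18.12 kPa

(Lr or S or R) → S = 3.78 kPa.
[1] 0.9(8.15) - 0.7(4.07) = 7.34 - 2.85 = 4.49
[2] 1.35(8.15) = 11.00
[3] 1.35(8.15) + 0.7(3.78) + 0.7(1.52) + 0.6(4.07) = 11.00 + 2.65 + 1.06 + 2.44 = 17.15
[4] 1.2(8.15) + 1.6(4.07) + 0.5(1.52) = 9.78 + 6.51 + 0.76 = 17.05
[5] 1.2(8.15) + 1.4(3.78) + 0.75(4.07) = 9.78 + 5.29 + 3.05 = 18.12
[6] 1.4(8.15) + 1.7(1.72) + 0.5(3.78) = 11.41 + 2.92 + 1.89 = 16.22
Combination 5 governs: p_u = 18.12 kPa.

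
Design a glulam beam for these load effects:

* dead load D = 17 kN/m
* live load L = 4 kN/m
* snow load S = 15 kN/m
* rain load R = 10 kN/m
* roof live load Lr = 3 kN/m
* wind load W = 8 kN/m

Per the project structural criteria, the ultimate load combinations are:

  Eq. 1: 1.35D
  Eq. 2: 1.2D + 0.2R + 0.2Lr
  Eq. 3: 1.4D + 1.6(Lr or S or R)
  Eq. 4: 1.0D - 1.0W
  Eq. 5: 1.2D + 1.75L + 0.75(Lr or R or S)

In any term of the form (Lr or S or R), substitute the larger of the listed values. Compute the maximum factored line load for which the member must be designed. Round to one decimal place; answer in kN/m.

47.8 kN/m

(Lr or S or R) → S = 15 kN/m; (Lr or R or S) → S = 15 kN/m.
Eq. 1: 1.35(17) = 23.0
Eq. 2: 1.2(17) + 0.2(10) + 0.2(3) = 23.0
Eq. 3: 1.4(17) + 1.6(15) = 47.8
Eq. 4: 1.0(17) - 1.0(8) = 9.0
Eq. 5: 1.2(17) + 1.75(4) + 0.75(15) = 38.7
The controlling combination is 3, giving 47.8 kN/m.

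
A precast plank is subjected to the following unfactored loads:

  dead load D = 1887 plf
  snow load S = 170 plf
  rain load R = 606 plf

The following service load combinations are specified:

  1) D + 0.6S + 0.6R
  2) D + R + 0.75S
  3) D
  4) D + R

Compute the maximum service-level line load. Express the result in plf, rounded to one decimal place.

1) 1.0(1887) + 0.6(170) + 0.6(606) = 1887.0 + 102.0 + 363.6 = 2352.6
2) 1.0(1887) + 1.0(606) + 0.75(170) = 1887.0 + 606.0 + 127.5 = 2620.5
3) 1.0(1887) = 1887.0
4) 1.0(1887) + 1.0(606) = 1887.0 + 606.0 = 2493.0
Maximum is from combination 2.

2620.5 plf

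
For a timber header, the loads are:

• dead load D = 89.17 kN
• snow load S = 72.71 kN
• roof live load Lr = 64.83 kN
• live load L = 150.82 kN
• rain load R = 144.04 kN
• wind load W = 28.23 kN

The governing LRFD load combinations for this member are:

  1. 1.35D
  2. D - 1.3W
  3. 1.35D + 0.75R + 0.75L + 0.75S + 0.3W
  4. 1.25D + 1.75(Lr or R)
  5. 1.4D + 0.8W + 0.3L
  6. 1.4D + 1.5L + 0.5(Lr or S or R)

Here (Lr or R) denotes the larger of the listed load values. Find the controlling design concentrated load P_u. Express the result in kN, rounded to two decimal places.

423.09 kN

(Lr or R) → R = 144.04 kN; (Lr or S or R) → R = 144.04 kN.
1. 1.35(89.17) = 120.38
2. 1.0(89.17) - 1.3(28.23) = 89.17 - 36.70 = 52.47
3. 1.35(89.17) + 0.75(144.04) + 0.75(150.82) + 0.75(72.71) + 0.3(28.23) = 120.38 + 108.03 + 113.12 + 54.53 + 8.47 = 404.53
4. 1.25(89.17) + 1.75(144.04) = 111.46 + 252.07 = 363.53
5. 1.4(89.17) + 0.8(28.23) + 0.3(150.82) = 124.84 + 22.58 + 45.25 = 192.67
6. 1.4(89.17) + 1.5(150.82) + 0.5(144.04) = 124.84 + 226.23 + 72.02 = 423.09
Combination 6 governs: P_u = 423.09 kN.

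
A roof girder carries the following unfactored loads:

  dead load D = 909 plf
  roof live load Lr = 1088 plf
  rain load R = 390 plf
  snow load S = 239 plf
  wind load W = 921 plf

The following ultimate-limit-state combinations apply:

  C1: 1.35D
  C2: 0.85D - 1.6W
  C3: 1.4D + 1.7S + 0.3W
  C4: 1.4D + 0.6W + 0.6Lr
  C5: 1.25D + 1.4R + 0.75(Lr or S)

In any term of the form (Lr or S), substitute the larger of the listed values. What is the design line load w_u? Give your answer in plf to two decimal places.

(Lr or S) → Lr = 1088 plf.
C1: 1.35(909) = 1227.15
C2: 0.85(909) - 1.6(921) = 772.65 - 1473.60 = -700.95
C3: 1.4(909) + 1.7(239) + 0.3(921) = 1272.60 + 406.30 + 276.30 = 1955.20
C4: 1.4(909) + 0.6(921) + 0.6(1088) = 1272.60 + 552.60 + 652.80 = 2478.00
C5: 1.25(909) + 1.4(390) + 0.75(1088) = 1136.25 + 546.00 + 816.00 = 2498.25
Combination 5 governs: w_u = 2498.25 plf.

2498.25 plf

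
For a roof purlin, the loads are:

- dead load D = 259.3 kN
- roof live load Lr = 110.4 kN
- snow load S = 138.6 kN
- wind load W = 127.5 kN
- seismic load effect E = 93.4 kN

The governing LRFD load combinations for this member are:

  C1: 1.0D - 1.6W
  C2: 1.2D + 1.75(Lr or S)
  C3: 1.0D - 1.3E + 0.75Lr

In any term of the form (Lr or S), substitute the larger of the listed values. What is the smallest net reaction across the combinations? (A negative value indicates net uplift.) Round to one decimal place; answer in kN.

55.3 kN

(Lr or S) → S = 138.6 kN.
C1: 1.0(259.3) - 1.6(127.5) = 55.3
C2: 1.2(259.3) + 1.75(138.6) = 553.7
C3: 1.0(259.3) - 1.3(93.4) + 0.75(110.4) = 220.7
Combination 1 gives the minimum: 55.3 kN.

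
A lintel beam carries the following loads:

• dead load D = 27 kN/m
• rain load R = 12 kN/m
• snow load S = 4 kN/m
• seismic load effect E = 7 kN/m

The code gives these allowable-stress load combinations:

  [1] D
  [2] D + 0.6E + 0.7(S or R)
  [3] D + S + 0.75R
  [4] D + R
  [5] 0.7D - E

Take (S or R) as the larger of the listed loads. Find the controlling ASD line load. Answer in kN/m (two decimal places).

(S or R) → R = 12 kN/m.
[1] 1.0(27) = 27.00
[2] 1.0(27) + 0.6(7) + 0.7(12) = 27.00 + 4.20 + 8.40 = 39.60
[3] 1.0(27) + 1.0(4) + 0.75(12) = 27.00 + 4.00 + 9.00 = 40.00
[4] 1.0(27) + 1.0(12) = 27.00 + 12.00 = 39.00
[5] 0.7(27) - 1.0(7) = 18.90 - 7.00 = 11.90
Combination 3 governs: w = 40.00 kN/m.

40.00 kN/m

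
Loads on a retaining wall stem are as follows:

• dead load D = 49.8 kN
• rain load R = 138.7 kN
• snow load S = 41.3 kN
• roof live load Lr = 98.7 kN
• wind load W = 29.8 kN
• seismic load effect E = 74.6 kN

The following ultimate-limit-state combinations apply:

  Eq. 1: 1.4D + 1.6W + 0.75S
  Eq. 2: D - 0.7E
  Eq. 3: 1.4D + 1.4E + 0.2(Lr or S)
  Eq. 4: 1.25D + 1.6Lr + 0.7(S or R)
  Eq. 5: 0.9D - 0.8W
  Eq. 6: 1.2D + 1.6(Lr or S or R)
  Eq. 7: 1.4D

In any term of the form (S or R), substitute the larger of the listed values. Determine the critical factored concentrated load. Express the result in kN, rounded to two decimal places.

317.26 kN

(Lr or S) → Lr = 98.7 kN; (S or R) → R = 138.7 kN; (Lr or S or R) → R = 138.7 kN.
Eq. 1: 1.4(49.8) + 1.6(29.8) + 0.75(41.3) = 69.72 + 47.68 + 30.98 = 148.38
Eq. 2: 1.0(49.8) - 0.7(74.6) = 49.80 - 52.22 = -2.42
Eq. 3: 1.4(49.8) + 1.4(74.6) + 0.2(98.7) = 69.72 + 104.44 + 19.74 = 193.90
Eq. 4: 1.25(49.8) + 1.6(98.7) + 0.7(138.7) = 62.25 + 157.92 + 97.09 = 317.26
Eq. 5: 0.9(49.8) - 0.8(29.8) = 44.82 - 23.84 = 20.98
Eq. 6: 1.2(49.8) + 1.6(138.7) = 59.76 + 221.92 = 281.68
Eq. 7: 1.4(49.8) = 69.72
Combination 4 governs: P_u = 317.26 kN.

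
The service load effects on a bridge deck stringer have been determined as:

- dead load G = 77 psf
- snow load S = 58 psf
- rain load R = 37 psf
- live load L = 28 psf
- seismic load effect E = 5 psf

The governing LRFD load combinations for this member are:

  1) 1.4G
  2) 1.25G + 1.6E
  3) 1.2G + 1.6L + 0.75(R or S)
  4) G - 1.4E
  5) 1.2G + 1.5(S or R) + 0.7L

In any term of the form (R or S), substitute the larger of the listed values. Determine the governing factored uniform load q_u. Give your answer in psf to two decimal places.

(R or S) → S = 58 psf; (S or R) → S = 58 psf.
1) 1.4(77) = 107.80
2) 1.25(77) + 1.6(5) = 96.25 + 8.00 = 104.25
3) 1.2(77) + 1.6(28) + 0.75(58) = 92.40 + 44.80 + 43.50 = 180.70
4) 1.0(77) - 1.4(5) = 77.00 - 7.00 = 70.00
5) 1.2(77) + 1.5(58) + 0.7(28) = 92.40 + 87.00 + 19.60 = 199.00
The controlling combination is 5, giving 199.00 psf.

199.00 psf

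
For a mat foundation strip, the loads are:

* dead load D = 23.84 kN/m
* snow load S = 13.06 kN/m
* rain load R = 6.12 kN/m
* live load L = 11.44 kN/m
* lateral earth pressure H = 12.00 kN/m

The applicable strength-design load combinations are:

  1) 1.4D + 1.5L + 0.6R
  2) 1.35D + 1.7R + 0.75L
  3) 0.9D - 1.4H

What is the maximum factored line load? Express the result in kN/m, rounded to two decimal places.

54.21 kN/m

1) 1.4(23.84) + 1.5(11.44) + 0.6(6.12) = 33.38 + 17.16 + 3.67 = 54.21
2) 1.35(23.84) + 1.7(6.12) + 0.75(11.44) = 51.17
3) 0.9(23.84) - 1.4(12.00) = 21.46 - 16.80 = 4.66
Combination 1 governs: w_u = 54.21 kN/m.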